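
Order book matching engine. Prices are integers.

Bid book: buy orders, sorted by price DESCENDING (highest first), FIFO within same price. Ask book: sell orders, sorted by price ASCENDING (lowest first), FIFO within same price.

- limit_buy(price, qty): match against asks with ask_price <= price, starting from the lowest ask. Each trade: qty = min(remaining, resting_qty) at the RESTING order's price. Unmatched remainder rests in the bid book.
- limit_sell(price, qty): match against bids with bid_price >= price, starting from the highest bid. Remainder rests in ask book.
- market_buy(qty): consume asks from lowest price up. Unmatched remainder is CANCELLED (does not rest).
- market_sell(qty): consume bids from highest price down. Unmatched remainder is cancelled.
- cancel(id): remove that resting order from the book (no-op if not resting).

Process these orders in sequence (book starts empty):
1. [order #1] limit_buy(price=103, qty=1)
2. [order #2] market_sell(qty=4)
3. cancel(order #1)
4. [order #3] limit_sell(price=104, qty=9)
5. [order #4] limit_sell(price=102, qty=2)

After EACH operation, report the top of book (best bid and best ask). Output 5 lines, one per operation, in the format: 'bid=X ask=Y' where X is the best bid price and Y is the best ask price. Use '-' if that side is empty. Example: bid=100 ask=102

Answer: bid=103 ask=-
bid=- ask=-
bid=- ask=-
bid=- ask=104
bid=- ask=102

Derivation:
After op 1 [order #1] limit_buy(price=103, qty=1): fills=none; bids=[#1:1@103] asks=[-]
After op 2 [order #2] market_sell(qty=4): fills=#1x#2:1@103; bids=[-] asks=[-]
After op 3 cancel(order #1): fills=none; bids=[-] asks=[-]
After op 4 [order #3] limit_sell(price=104, qty=9): fills=none; bids=[-] asks=[#3:9@104]
After op 5 [order #4] limit_sell(price=102, qty=2): fills=none; bids=[-] asks=[#4:2@102 #3:9@104]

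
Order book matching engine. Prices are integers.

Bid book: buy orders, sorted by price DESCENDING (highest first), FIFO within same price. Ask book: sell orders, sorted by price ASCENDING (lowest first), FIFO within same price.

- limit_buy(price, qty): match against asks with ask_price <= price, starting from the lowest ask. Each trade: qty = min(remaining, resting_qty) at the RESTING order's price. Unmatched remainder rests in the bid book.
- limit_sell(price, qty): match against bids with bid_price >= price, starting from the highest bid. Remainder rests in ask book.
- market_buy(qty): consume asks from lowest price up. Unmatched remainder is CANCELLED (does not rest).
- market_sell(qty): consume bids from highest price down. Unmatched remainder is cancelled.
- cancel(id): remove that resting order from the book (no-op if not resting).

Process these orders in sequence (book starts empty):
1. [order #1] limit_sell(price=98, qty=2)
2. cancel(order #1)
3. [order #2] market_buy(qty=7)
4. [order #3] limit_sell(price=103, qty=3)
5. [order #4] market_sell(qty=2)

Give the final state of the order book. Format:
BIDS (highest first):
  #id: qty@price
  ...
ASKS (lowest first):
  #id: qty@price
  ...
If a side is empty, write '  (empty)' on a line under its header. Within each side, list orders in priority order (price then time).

Answer: BIDS (highest first):
  (empty)
ASKS (lowest first):
  #3: 3@103

Derivation:
After op 1 [order #1] limit_sell(price=98, qty=2): fills=none; bids=[-] asks=[#1:2@98]
After op 2 cancel(order #1): fills=none; bids=[-] asks=[-]
After op 3 [order #2] market_buy(qty=7): fills=none; bids=[-] asks=[-]
After op 4 [order #3] limit_sell(price=103, qty=3): fills=none; bids=[-] asks=[#3:3@103]
After op 5 [order #4] market_sell(qty=2): fills=none; bids=[-] asks=[#3:3@103]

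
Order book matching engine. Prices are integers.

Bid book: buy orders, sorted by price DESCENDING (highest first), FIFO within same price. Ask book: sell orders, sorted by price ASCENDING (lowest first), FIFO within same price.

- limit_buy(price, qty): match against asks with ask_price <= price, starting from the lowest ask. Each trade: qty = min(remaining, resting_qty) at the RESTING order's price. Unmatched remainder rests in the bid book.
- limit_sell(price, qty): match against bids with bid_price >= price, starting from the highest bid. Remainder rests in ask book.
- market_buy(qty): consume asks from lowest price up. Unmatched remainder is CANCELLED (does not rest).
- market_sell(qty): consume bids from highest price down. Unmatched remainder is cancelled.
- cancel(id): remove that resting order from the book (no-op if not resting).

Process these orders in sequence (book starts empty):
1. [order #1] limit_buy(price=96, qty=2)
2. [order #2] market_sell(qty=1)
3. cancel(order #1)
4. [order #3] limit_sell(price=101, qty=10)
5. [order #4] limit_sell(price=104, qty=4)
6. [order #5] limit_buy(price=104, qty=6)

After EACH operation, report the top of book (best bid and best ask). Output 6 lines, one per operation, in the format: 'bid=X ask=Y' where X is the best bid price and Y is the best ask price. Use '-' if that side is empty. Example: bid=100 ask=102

Answer: bid=96 ask=-
bid=96 ask=-
bid=- ask=-
bid=- ask=101
bid=- ask=101
bid=- ask=101

Derivation:
After op 1 [order #1] limit_buy(price=96, qty=2): fills=none; bids=[#1:2@96] asks=[-]
After op 2 [order #2] market_sell(qty=1): fills=#1x#2:1@96; bids=[#1:1@96] asks=[-]
After op 3 cancel(order #1): fills=none; bids=[-] asks=[-]
After op 4 [order #3] limit_sell(price=101, qty=10): fills=none; bids=[-] asks=[#3:10@101]
After op 5 [order #4] limit_sell(price=104, qty=4): fills=none; bids=[-] asks=[#3:10@101 #4:4@104]
After op 6 [order #5] limit_buy(price=104, qty=6): fills=#5x#3:6@101; bids=[-] asks=[#3:4@101 #4:4@104]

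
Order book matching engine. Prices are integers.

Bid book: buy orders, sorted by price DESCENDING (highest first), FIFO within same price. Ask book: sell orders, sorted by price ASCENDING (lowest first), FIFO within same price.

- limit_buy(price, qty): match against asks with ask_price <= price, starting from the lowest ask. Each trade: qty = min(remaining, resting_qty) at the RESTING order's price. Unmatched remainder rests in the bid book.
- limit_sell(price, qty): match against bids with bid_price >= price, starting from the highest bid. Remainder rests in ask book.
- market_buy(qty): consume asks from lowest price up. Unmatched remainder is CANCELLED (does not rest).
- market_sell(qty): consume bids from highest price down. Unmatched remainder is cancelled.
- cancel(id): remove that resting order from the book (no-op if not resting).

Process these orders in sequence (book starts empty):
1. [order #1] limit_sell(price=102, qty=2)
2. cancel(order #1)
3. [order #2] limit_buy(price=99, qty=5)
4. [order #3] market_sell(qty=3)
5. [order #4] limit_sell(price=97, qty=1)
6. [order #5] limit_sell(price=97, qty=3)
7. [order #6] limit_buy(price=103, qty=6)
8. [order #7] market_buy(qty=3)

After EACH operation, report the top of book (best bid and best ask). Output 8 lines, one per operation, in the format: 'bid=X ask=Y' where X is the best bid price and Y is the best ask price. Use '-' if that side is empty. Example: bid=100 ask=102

Answer: bid=- ask=102
bid=- ask=-
bid=99 ask=-
bid=99 ask=-
bid=99 ask=-
bid=- ask=97
bid=103 ask=-
bid=103 ask=-

Derivation:
After op 1 [order #1] limit_sell(price=102, qty=2): fills=none; bids=[-] asks=[#1:2@102]
After op 2 cancel(order #1): fills=none; bids=[-] asks=[-]
After op 3 [order #2] limit_buy(price=99, qty=5): fills=none; bids=[#2:5@99] asks=[-]
After op 4 [order #3] market_sell(qty=3): fills=#2x#3:3@99; bids=[#2:2@99] asks=[-]
After op 5 [order #4] limit_sell(price=97, qty=1): fills=#2x#4:1@99; bids=[#2:1@99] asks=[-]
After op 6 [order #5] limit_sell(price=97, qty=3): fills=#2x#5:1@99; bids=[-] asks=[#5:2@97]
After op 7 [order #6] limit_buy(price=103, qty=6): fills=#6x#5:2@97; bids=[#6:4@103] asks=[-]
After op 8 [order #7] market_buy(qty=3): fills=none; bids=[#6:4@103] asks=[-]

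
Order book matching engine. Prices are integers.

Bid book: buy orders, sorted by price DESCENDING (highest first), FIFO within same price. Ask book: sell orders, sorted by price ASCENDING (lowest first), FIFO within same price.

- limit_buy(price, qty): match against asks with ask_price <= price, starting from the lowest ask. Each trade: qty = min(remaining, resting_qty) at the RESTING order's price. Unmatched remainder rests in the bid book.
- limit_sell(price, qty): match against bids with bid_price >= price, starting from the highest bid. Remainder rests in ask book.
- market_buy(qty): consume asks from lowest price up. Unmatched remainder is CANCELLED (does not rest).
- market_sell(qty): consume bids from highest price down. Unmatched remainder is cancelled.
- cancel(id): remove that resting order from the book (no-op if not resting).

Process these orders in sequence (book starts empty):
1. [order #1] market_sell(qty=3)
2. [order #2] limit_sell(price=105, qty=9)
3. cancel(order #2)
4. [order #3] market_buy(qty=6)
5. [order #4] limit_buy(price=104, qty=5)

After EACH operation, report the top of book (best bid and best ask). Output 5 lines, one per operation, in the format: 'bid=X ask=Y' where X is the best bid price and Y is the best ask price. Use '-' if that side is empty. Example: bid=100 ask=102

After op 1 [order #1] market_sell(qty=3): fills=none; bids=[-] asks=[-]
After op 2 [order #2] limit_sell(price=105, qty=9): fills=none; bids=[-] asks=[#2:9@105]
After op 3 cancel(order #2): fills=none; bids=[-] asks=[-]
After op 4 [order #3] market_buy(qty=6): fills=none; bids=[-] asks=[-]
After op 5 [order #4] limit_buy(price=104, qty=5): fills=none; bids=[#4:5@104] asks=[-]

Answer: bid=- ask=-
bid=- ask=105
bid=- ask=-
bid=- ask=-
bid=104 ask=-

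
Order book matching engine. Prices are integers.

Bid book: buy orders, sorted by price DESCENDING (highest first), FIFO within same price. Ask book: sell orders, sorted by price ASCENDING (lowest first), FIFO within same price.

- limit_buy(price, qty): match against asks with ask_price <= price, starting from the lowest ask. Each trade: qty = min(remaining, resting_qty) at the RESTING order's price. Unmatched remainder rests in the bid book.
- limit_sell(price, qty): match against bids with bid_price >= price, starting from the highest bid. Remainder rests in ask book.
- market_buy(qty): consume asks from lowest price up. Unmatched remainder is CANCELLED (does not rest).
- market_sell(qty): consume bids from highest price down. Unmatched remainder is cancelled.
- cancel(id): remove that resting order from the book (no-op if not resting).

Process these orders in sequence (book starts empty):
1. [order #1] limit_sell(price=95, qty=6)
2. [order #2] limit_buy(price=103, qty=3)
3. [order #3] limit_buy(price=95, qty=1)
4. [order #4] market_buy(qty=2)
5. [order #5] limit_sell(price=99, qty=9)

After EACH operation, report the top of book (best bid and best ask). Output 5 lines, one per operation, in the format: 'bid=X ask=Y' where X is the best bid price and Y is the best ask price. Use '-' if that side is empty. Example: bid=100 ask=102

Answer: bid=- ask=95
bid=- ask=95
bid=- ask=95
bid=- ask=-
bid=- ask=99

Derivation:
After op 1 [order #1] limit_sell(price=95, qty=6): fills=none; bids=[-] asks=[#1:6@95]
After op 2 [order #2] limit_buy(price=103, qty=3): fills=#2x#1:3@95; bids=[-] asks=[#1:3@95]
After op 3 [order #3] limit_buy(price=95, qty=1): fills=#3x#1:1@95; bids=[-] asks=[#1:2@95]
After op 4 [order #4] market_buy(qty=2): fills=#4x#1:2@95; bids=[-] asks=[-]
After op 5 [order #5] limit_sell(price=99, qty=9): fills=none; bids=[-] asks=[#5:9@99]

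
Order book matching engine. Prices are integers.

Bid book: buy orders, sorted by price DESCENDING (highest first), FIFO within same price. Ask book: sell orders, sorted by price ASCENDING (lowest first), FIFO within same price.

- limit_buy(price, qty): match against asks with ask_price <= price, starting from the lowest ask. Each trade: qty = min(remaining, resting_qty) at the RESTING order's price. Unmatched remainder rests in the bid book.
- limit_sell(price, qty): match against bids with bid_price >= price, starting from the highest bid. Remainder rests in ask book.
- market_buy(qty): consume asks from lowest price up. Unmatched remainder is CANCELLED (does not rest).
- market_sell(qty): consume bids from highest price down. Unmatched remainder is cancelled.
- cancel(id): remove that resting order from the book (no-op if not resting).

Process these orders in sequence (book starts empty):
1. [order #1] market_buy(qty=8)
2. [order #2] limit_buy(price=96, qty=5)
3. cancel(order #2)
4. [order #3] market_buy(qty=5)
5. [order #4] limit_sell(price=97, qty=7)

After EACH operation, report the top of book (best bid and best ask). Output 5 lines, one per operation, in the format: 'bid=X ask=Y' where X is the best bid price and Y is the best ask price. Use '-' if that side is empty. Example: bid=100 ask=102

Answer: bid=- ask=-
bid=96 ask=-
bid=- ask=-
bid=- ask=-
bid=- ask=97

Derivation:
After op 1 [order #1] market_buy(qty=8): fills=none; bids=[-] asks=[-]
After op 2 [order #2] limit_buy(price=96, qty=5): fills=none; bids=[#2:5@96] asks=[-]
After op 3 cancel(order #2): fills=none; bids=[-] asks=[-]
After op 4 [order #3] market_buy(qty=5): fills=none; bids=[-] asks=[-]
After op 5 [order #4] limit_sell(price=97, qty=7): fills=none; bids=[-] asks=[#4:7@97]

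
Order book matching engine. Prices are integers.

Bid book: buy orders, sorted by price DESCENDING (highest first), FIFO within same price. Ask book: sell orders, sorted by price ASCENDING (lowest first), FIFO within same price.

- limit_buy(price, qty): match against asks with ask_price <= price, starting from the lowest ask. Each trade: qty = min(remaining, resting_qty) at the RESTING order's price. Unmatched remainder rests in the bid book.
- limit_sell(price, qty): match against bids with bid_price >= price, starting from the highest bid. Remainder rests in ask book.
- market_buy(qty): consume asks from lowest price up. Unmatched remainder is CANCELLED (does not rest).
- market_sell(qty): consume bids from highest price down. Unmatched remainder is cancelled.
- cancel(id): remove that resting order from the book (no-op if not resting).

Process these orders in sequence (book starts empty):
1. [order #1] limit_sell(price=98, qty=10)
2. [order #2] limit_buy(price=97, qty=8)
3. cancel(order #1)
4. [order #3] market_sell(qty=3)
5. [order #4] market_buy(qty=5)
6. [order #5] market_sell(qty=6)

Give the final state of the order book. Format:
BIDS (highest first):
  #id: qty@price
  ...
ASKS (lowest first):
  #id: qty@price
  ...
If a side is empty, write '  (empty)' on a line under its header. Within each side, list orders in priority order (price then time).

Answer: BIDS (highest first):
  (empty)
ASKS (lowest first):
  (empty)

Derivation:
After op 1 [order #1] limit_sell(price=98, qty=10): fills=none; bids=[-] asks=[#1:10@98]
After op 2 [order #2] limit_buy(price=97, qty=8): fills=none; bids=[#2:8@97] asks=[#1:10@98]
After op 3 cancel(order #1): fills=none; bids=[#2:8@97] asks=[-]
After op 4 [order #3] market_sell(qty=3): fills=#2x#3:3@97; bids=[#2:5@97] asks=[-]
After op 5 [order #4] market_buy(qty=5): fills=none; bids=[#2:5@97] asks=[-]
After op 6 [order #5] market_sell(qty=6): fills=#2x#5:5@97; bids=[-] asks=[-]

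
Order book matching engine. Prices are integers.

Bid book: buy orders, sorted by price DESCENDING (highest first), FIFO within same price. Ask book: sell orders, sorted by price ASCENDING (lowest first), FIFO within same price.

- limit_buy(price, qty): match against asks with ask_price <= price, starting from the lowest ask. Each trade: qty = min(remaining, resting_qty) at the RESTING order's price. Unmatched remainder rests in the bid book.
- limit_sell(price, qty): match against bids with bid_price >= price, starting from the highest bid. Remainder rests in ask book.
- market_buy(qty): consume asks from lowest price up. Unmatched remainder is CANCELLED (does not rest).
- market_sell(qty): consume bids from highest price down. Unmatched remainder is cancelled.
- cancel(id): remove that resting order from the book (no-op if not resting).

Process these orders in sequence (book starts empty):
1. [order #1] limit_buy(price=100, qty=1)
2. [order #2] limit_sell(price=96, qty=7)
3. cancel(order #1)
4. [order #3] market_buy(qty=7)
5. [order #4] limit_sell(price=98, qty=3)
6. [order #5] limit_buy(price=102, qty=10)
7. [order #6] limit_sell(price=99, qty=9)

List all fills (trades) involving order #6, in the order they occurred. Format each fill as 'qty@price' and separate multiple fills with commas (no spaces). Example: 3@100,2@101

Answer: 7@102

Derivation:
After op 1 [order #1] limit_buy(price=100, qty=1): fills=none; bids=[#1:1@100] asks=[-]
After op 2 [order #2] limit_sell(price=96, qty=7): fills=#1x#2:1@100; bids=[-] asks=[#2:6@96]
After op 3 cancel(order #1): fills=none; bids=[-] asks=[#2:6@96]
After op 4 [order #3] market_buy(qty=7): fills=#3x#2:6@96; bids=[-] asks=[-]
After op 5 [order #4] limit_sell(price=98, qty=3): fills=none; bids=[-] asks=[#4:3@98]
After op 6 [order #5] limit_buy(price=102, qty=10): fills=#5x#4:3@98; bids=[#5:7@102] asks=[-]
After op 7 [order #6] limit_sell(price=99, qty=9): fills=#5x#6:7@102; bids=[-] asks=[#6:2@99]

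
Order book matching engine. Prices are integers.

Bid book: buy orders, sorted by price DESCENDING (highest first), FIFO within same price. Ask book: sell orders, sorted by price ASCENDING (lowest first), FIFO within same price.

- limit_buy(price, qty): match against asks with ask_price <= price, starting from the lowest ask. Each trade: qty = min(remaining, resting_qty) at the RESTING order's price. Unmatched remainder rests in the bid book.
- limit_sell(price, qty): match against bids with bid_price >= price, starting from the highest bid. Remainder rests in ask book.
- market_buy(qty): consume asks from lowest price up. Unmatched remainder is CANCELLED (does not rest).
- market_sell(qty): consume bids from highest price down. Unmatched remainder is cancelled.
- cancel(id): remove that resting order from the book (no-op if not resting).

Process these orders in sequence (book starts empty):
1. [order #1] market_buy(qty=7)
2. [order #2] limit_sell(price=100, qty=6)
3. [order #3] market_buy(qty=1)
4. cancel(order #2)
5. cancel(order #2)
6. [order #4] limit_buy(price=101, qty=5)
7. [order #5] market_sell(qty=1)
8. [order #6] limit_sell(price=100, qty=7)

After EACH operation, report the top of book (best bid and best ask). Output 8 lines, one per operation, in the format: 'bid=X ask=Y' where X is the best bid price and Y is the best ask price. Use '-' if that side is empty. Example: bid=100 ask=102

Answer: bid=- ask=-
bid=- ask=100
bid=- ask=100
bid=- ask=-
bid=- ask=-
bid=101 ask=-
bid=101 ask=-
bid=- ask=100

Derivation:
After op 1 [order #1] market_buy(qty=7): fills=none; bids=[-] asks=[-]
After op 2 [order #2] limit_sell(price=100, qty=6): fills=none; bids=[-] asks=[#2:6@100]
After op 3 [order #3] market_buy(qty=1): fills=#3x#2:1@100; bids=[-] asks=[#2:5@100]
After op 4 cancel(order #2): fills=none; bids=[-] asks=[-]
After op 5 cancel(order #2): fills=none; bids=[-] asks=[-]
After op 6 [order #4] limit_buy(price=101, qty=5): fills=none; bids=[#4:5@101] asks=[-]
After op 7 [order #5] market_sell(qty=1): fills=#4x#5:1@101; bids=[#4:4@101] asks=[-]
After op 8 [order #6] limit_sell(price=100, qty=7): fills=#4x#6:4@101; bids=[-] asks=[#6:3@100]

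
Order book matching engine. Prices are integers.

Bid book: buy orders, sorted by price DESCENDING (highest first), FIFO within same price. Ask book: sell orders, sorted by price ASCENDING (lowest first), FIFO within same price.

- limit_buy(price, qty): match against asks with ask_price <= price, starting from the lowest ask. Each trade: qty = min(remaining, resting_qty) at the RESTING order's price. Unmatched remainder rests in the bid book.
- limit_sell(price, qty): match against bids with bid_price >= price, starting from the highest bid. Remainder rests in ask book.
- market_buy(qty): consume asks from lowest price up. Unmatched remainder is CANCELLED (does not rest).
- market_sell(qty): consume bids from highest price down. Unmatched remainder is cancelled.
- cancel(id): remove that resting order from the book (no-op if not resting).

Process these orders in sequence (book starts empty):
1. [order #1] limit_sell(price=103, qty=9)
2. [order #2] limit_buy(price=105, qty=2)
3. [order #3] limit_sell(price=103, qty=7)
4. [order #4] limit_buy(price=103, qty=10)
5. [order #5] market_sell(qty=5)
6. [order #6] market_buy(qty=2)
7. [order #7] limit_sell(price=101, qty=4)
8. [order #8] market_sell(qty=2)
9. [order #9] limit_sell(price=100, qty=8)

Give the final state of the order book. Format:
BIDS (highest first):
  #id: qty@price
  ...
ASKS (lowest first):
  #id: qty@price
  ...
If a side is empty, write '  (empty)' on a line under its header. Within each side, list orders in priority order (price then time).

After op 1 [order #1] limit_sell(price=103, qty=9): fills=none; bids=[-] asks=[#1:9@103]
After op 2 [order #2] limit_buy(price=105, qty=2): fills=#2x#1:2@103; bids=[-] asks=[#1:7@103]
After op 3 [order #3] limit_sell(price=103, qty=7): fills=none; bids=[-] asks=[#1:7@103 #3:7@103]
After op 4 [order #4] limit_buy(price=103, qty=10): fills=#4x#1:7@103 #4x#3:3@103; bids=[-] asks=[#3:4@103]
After op 5 [order #5] market_sell(qty=5): fills=none; bids=[-] asks=[#3:4@103]
After op 6 [order #6] market_buy(qty=2): fills=#6x#3:2@103; bids=[-] asks=[#3:2@103]
After op 7 [order #7] limit_sell(price=101, qty=4): fills=none; bids=[-] asks=[#7:4@101 #3:2@103]
After op 8 [order #8] market_sell(qty=2): fills=none; bids=[-] asks=[#7:4@101 #3:2@103]
After op 9 [order #9] limit_sell(price=100, qty=8): fills=none; bids=[-] asks=[#9:8@100 #7:4@101 #3:2@103]

Answer: BIDS (highest first):
  (empty)
ASKS (lowest first):
  #9: 8@100
  #7: 4@101
  #3: 2@103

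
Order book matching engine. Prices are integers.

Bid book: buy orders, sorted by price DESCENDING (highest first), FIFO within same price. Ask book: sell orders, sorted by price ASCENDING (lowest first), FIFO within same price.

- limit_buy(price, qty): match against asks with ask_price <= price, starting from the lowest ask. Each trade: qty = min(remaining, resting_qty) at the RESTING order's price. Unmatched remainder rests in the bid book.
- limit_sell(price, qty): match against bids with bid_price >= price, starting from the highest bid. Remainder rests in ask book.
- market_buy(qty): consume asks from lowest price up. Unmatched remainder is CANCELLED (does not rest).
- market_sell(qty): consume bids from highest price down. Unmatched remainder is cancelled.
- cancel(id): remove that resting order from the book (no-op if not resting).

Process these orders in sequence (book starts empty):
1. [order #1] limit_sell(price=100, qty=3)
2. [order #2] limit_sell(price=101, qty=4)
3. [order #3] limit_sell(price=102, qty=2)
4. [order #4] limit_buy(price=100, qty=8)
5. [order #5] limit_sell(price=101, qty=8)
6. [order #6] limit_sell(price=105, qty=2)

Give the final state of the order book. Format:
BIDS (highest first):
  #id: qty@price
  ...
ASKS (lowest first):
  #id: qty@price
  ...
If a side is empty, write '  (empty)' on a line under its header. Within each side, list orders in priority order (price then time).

After op 1 [order #1] limit_sell(price=100, qty=3): fills=none; bids=[-] asks=[#1:3@100]
After op 2 [order #2] limit_sell(price=101, qty=4): fills=none; bids=[-] asks=[#1:3@100 #2:4@101]
After op 3 [order #3] limit_sell(price=102, qty=2): fills=none; bids=[-] asks=[#1:3@100 #2:4@101 #3:2@102]
After op 4 [order #4] limit_buy(price=100, qty=8): fills=#4x#1:3@100; bids=[#4:5@100] asks=[#2:4@101 #3:2@102]
After op 5 [order #5] limit_sell(price=101, qty=8): fills=none; bids=[#4:5@100] asks=[#2:4@101 #5:8@101 #3:2@102]
After op 6 [order #6] limit_sell(price=105, qty=2): fills=none; bids=[#4:5@100] asks=[#2:4@101 #5:8@101 #3:2@102 #6:2@105]

Answer: BIDS (highest first):
  #4: 5@100
ASKS (lowest first):
  #2: 4@101
  #5: 8@101
  #3: 2@102
  #6: 2@105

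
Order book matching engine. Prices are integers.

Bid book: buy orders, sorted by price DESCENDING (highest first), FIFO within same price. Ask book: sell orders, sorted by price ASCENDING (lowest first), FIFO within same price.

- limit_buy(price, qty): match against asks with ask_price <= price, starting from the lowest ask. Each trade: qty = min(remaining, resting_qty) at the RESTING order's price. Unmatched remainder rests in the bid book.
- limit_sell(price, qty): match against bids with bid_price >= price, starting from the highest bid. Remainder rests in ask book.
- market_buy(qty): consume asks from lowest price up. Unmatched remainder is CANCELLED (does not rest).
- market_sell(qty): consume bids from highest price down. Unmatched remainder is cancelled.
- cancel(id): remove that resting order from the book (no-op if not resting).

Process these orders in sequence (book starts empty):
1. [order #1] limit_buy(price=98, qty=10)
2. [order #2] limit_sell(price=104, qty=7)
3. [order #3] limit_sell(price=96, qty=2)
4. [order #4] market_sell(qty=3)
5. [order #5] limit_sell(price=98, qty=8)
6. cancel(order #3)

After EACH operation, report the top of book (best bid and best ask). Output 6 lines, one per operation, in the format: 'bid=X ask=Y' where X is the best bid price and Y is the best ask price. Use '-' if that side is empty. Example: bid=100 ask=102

After op 1 [order #1] limit_buy(price=98, qty=10): fills=none; bids=[#1:10@98] asks=[-]
After op 2 [order #2] limit_sell(price=104, qty=7): fills=none; bids=[#1:10@98] asks=[#2:7@104]
After op 3 [order #3] limit_sell(price=96, qty=2): fills=#1x#3:2@98; bids=[#1:8@98] asks=[#2:7@104]
After op 4 [order #4] market_sell(qty=3): fills=#1x#4:3@98; bids=[#1:5@98] asks=[#2:7@104]
After op 5 [order #5] limit_sell(price=98, qty=8): fills=#1x#5:5@98; bids=[-] asks=[#5:3@98 #2:7@104]
After op 6 cancel(order #3): fills=none; bids=[-] asks=[#5:3@98 #2:7@104]

Answer: bid=98 ask=-
bid=98 ask=104
bid=98 ask=104
bid=98 ask=104
bid=- ask=98
bid=- ask=98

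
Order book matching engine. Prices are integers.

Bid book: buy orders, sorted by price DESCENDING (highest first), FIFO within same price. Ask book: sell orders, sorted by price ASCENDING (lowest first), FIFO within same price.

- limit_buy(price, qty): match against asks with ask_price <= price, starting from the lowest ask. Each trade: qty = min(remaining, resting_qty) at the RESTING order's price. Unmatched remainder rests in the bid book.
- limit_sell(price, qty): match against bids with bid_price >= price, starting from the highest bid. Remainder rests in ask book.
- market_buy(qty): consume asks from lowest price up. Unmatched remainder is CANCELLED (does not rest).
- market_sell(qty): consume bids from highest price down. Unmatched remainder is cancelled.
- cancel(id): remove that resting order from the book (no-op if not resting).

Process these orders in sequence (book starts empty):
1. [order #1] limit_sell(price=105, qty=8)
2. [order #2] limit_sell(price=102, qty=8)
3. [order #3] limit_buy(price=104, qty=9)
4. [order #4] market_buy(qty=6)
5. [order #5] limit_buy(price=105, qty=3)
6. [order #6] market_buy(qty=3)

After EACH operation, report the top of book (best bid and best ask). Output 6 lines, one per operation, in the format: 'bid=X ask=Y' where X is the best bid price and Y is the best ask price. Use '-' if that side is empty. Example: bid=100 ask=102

Answer: bid=- ask=105
bid=- ask=102
bid=104 ask=105
bid=104 ask=105
bid=105 ask=-
bid=105 ask=-

Derivation:
After op 1 [order #1] limit_sell(price=105, qty=8): fills=none; bids=[-] asks=[#1:8@105]
After op 2 [order #2] limit_sell(price=102, qty=8): fills=none; bids=[-] asks=[#2:8@102 #1:8@105]
After op 3 [order #3] limit_buy(price=104, qty=9): fills=#3x#2:8@102; bids=[#3:1@104] asks=[#1:8@105]
After op 4 [order #4] market_buy(qty=6): fills=#4x#1:6@105; bids=[#3:1@104] asks=[#1:2@105]
After op 5 [order #5] limit_buy(price=105, qty=3): fills=#5x#1:2@105; bids=[#5:1@105 #3:1@104] asks=[-]
After op 6 [order #6] market_buy(qty=3): fills=none; bids=[#5:1@105 #3:1@104] asks=[-]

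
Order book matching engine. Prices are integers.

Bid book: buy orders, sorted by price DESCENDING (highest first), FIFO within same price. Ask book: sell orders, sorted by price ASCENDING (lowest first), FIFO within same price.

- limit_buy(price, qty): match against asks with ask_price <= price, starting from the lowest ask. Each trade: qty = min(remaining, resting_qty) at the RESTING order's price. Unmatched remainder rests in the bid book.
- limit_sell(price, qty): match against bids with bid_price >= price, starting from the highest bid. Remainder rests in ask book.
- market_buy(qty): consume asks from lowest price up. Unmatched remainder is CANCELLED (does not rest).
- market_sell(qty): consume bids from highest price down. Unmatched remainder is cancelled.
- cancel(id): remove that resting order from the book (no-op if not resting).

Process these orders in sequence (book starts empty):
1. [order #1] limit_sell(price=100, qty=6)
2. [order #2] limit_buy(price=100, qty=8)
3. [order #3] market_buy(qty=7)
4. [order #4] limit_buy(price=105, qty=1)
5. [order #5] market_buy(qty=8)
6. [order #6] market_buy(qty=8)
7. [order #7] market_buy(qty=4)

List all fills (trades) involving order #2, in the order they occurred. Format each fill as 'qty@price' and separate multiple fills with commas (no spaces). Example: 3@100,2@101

Answer: 6@100

Derivation:
After op 1 [order #1] limit_sell(price=100, qty=6): fills=none; bids=[-] asks=[#1:6@100]
After op 2 [order #2] limit_buy(price=100, qty=8): fills=#2x#1:6@100; bids=[#2:2@100] asks=[-]
After op 3 [order #3] market_buy(qty=7): fills=none; bids=[#2:2@100] asks=[-]
After op 4 [order #4] limit_buy(price=105, qty=1): fills=none; bids=[#4:1@105 #2:2@100] asks=[-]
After op 5 [order #5] market_buy(qty=8): fills=none; bids=[#4:1@105 #2:2@100] asks=[-]
After op 6 [order #6] market_buy(qty=8): fills=none; bids=[#4:1@105 #2:2@100] asks=[-]
After op 7 [order #7] market_buy(qty=4): fills=none; bids=[#4:1@105 #2:2@100] asks=[-]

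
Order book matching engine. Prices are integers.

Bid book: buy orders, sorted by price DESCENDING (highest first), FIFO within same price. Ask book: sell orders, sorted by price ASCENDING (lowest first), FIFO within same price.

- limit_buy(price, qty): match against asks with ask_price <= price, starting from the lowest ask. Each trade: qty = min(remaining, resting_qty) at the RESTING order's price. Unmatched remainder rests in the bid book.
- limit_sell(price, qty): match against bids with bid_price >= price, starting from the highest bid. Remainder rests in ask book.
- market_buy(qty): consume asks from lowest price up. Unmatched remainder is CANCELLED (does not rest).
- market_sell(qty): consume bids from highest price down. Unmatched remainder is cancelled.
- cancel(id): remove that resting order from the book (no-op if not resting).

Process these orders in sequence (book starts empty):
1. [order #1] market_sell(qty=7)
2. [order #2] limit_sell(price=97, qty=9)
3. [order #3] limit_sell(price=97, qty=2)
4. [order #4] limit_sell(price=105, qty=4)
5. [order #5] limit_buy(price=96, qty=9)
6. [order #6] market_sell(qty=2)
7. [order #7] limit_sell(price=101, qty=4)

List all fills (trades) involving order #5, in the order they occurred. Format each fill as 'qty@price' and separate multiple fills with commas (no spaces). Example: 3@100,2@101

After op 1 [order #1] market_sell(qty=7): fills=none; bids=[-] asks=[-]
After op 2 [order #2] limit_sell(price=97, qty=9): fills=none; bids=[-] asks=[#2:9@97]
After op 3 [order #3] limit_sell(price=97, qty=2): fills=none; bids=[-] asks=[#2:9@97 #3:2@97]
After op 4 [order #4] limit_sell(price=105, qty=4): fills=none; bids=[-] asks=[#2:9@97 #3:2@97 #4:4@105]
After op 5 [order #5] limit_buy(price=96, qty=9): fills=none; bids=[#5:9@96] asks=[#2:9@97 #3:2@97 #4:4@105]
After op 6 [order #6] market_sell(qty=2): fills=#5x#6:2@96; bids=[#5:7@96] asks=[#2:9@97 #3:2@97 #4:4@105]
After op 7 [order #7] limit_sell(price=101, qty=4): fills=none; bids=[#5:7@96] asks=[#2:9@97 #3:2@97 #7:4@101 #4:4@105]

Answer: 2@96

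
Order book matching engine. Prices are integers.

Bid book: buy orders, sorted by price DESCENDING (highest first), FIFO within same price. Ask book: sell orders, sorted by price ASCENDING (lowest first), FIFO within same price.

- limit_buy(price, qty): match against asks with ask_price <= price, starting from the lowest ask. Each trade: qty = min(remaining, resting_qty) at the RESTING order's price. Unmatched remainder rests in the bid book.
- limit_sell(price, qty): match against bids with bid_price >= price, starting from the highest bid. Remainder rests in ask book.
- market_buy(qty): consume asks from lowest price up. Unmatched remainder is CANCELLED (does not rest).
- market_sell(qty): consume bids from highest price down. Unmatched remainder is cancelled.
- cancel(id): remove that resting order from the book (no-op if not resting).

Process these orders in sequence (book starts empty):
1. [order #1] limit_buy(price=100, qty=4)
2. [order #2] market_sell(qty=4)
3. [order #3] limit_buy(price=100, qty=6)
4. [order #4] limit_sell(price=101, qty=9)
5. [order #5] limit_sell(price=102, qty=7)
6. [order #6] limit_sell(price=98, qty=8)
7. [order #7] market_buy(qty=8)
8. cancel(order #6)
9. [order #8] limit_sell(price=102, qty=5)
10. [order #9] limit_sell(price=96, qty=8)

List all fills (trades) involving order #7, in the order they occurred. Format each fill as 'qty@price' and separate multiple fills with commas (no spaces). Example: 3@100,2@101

After op 1 [order #1] limit_buy(price=100, qty=4): fills=none; bids=[#1:4@100] asks=[-]
After op 2 [order #2] market_sell(qty=4): fills=#1x#2:4@100; bids=[-] asks=[-]
After op 3 [order #3] limit_buy(price=100, qty=6): fills=none; bids=[#3:6@100] asks=[-]
After op 4 [order #4] limit_sell(price=101, qty=9): fills=none; bids=[#3:6@100] asks=[#4:9@101]
After op 5 [order #5] limit_sell(price=102, qty=7): fills=none; bids=[#3:6@100] asks=[#4:9@101 #5:7@102]
After op 6 [order #6] limit_sell(price=98, qty=8): fills=#3x#6:6@100; bids=[-] asks=[#6:2@98 #4:9@101 #5:7@102]
After op 7 [order #7] market_buy(qty=8): fills=#7x#6:2@98 #7x#4:6@101; bids=[-] asks=[#4:3@101 #5:7@102]
After op 8 cancel(order #6): fills=none; bids=[-] asks=[#4:3@101 #5:7@102]
After op 9 [order #8] limit_sell(price=102, qty=5): fills=none; bids=[-] asks=[#4:3@101 #5:7@102 #8:5@102]
After op 10 [order #9] limit_sell(price=96, qty=8): fills=none; bids=[-] asks=[#9:8@96 #4:3@101 #5:7@102 #8:5@102]

Answer: 2@98,6@101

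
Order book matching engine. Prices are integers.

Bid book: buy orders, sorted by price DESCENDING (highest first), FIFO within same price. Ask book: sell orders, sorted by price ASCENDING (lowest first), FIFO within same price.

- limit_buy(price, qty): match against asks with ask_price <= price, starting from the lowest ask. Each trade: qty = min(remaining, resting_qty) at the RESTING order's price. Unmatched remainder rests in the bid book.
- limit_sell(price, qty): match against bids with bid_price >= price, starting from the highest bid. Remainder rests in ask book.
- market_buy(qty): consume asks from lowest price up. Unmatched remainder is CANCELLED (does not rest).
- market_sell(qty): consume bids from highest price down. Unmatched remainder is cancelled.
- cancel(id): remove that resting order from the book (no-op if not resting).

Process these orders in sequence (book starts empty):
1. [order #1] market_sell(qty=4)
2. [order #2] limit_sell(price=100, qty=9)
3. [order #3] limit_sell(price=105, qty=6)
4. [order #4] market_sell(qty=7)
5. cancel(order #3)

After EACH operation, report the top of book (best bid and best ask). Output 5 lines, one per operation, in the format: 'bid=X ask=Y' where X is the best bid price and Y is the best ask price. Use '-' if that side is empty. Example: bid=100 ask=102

Answer: bid=- ask=-
bid=- ask=100
bid=- ask=100
bid=- ask=100
bid=- ask=100

Derivation:
After op 1 [order #1] market_sell(qty=4): fills=none; bids=[-] asks=[-]
After op 2 [order #2] limit_sell(price=100, qty=9): fills=none; bids=[-] asks=[#2:9@100]
After op 3 [order #3] limit_sell(price=105, qty=6): fills=none; bids=[-] asks=[#2:9@100 #3:6@105]
After op 4 [order #4] market_sell(qty=7): fills=none; bids=[-] asks=[#2:9@100 #3:6@105]
After op 5 cancel(order #3): fills=none; bids=[-] asks=[#2:9@100]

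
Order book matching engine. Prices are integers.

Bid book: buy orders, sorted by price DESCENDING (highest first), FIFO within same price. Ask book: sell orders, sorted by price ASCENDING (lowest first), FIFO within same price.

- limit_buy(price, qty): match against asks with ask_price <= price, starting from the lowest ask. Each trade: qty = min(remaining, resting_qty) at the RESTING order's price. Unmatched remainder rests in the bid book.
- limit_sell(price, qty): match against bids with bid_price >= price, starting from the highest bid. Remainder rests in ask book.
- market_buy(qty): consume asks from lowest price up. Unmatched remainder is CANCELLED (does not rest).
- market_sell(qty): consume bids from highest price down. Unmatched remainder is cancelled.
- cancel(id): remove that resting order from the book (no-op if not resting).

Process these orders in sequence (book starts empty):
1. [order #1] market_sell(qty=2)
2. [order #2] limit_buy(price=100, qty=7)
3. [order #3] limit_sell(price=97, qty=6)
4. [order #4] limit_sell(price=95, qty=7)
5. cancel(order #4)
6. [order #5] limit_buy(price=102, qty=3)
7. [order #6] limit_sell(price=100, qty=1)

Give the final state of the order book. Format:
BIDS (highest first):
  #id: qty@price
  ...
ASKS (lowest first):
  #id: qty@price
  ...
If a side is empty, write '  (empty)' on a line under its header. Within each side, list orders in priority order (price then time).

After op 1 [order #1] market_sell(qty=2): fills=none; bids=[-] asks=[-]
After op 2 [order #2] limit_buy(price=100, qty=7): fills=none; bids=[#2:7@100] asks=[-]
After op 3 [order #3] limit_sell(price=97, qty=6): fills=#2x#3:6@100; bids=[#2:1@100] asks=[-]
After op 4 [order #4] limit_sell(price=95, qty=7): fills=#2x#4:1@100; bids=[-] asks=[#4:6@95]
After op 5 cancel(order #4): fills=none; bids=[-] asks=[-]
After op 6 [order #5] limit_buy(price=102, qty=3): fills=none; bids=[#5:3@102] asks=[-]
After op 7 [order #6] limit_sell(price=100, qty=1): fills=#5x#6:1@102; bids=[#5:2@102] asks=[-]

Answer: BIDS (highest first):
  #5: 2@102
ASKS (lowest first):
  (empty)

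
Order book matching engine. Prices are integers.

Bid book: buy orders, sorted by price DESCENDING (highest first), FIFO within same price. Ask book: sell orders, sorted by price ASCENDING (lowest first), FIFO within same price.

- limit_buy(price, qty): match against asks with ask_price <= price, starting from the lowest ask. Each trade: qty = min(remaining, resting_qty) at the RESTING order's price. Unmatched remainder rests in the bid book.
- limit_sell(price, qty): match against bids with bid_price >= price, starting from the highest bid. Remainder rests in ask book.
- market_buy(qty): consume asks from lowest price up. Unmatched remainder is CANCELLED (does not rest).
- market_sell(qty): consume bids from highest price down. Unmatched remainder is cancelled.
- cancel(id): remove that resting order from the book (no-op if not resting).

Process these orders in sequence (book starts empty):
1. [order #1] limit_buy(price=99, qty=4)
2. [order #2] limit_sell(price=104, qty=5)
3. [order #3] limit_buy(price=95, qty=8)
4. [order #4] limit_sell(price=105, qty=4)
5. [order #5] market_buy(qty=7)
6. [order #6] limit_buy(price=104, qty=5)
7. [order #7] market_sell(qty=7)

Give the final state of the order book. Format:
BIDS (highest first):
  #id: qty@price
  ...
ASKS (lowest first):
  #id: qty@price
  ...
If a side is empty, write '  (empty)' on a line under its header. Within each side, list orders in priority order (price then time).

After op 1 [order #1] limit_buy(price=99, qty=4): fills=none; bids=[#1:4@99] asks=[-]
After op 2 [order #2] limit_sell(price=104, qty=5): fills=none; bids=[#1:4@99] asks=[#2:5@104]
After op 3 [order #3] limit_buy(price=95, qty=8): fills=none; bids=[#1:4@99 #3:8@95] asks=[#2:5@104]
After op 4 [order #4] limit_sell(price=105, qty=4): fills=none; bids=[#1:4@99 #3:8@95] asks=[#2:5@104 #4:4@105]
After op 5 [order #5] market_buy(qty=7): fills=#5x#2:5@104 #5x#4:2@105; bids=[#1:4@99 #3:8@95] asks=[#4:2@105]
After op 6 [order #6] limit_buy(price=104, qty=5): fills=none; bids=[#6:5@104 #1:4@99 #3:8@95] asks=[#4:2@105]
After op 7 [order #7] market_sell(qty=7): fills=#6x#7:5@104 #1x#7:2@99; bids=[#1:2@99 #3:8@95] asks=[#4:2@105]

Answer: BIDS (highest first):
  #1: 2@99
  #3: 8@95
ASKS (lowest first):
  #4: 2@105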